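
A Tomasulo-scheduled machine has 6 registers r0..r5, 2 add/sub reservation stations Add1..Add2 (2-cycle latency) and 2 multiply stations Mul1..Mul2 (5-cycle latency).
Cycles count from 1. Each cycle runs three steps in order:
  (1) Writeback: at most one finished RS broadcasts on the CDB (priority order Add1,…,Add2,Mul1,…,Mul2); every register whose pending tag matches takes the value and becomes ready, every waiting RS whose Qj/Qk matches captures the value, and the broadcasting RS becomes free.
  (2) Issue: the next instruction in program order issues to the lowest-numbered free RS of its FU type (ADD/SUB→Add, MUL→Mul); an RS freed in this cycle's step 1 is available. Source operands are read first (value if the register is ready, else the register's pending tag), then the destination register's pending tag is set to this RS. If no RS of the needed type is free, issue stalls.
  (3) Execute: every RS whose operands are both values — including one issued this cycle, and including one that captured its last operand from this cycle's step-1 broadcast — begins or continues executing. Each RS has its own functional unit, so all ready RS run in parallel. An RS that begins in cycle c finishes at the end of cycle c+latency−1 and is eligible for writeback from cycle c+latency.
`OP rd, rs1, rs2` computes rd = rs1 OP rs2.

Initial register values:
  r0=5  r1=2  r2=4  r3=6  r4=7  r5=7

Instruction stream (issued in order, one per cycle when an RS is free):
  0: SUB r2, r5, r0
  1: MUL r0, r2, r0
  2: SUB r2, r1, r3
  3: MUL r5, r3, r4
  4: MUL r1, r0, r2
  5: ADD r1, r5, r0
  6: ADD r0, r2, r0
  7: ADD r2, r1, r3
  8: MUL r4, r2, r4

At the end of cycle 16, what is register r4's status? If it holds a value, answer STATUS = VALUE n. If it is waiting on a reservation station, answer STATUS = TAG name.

  c1: issue SUB r2<-Add1  regs: r0:5,r1:2,r2:Add1,r3:6,r4:7,r5:7
  c2: issue MUL r0<-Mul1  regs: r0:Mul1,r1:2,r2:Add1,r3:6,r4:7,r5:7
  c3: CDB Add1=2; issue SUB r2<-Add1  regs: r0:Mul1,r1:2,r2:Add1,r3:6,r4:7,r5:7
  c4: issue MUL r5<-Mul2  regs: r0:Mul1,r1:2,r2:Add1,r3:6,r4:7,r5:Mul2
  c5: CDB Add1=-4; stall  regs: r0:Mul1,r1:2,r2:-4,r3:6,r4:7,r5:Mul2
  c6: stall  regs: r0:Mul1,r1:2,r2:-4,r3:6,r4:7,r5:Mul2
  c7: stall  regs: r0:Mul1,r1:2,r2:-4,r3:6,r4:7,r5:Mul2
  c8: CDB Mul1=10; issue MUL r1<-Mul1  regs: r0:10,r1:Mul1,r2:-4,r3:6,r4:7,r5:Mul2
  c9: CDB Mul2=42; issue ADD r1<-Add1  regs: r0:10,r1:Add1,r2:-4,r3:6,r4:7,r5:42
  c10: issue ADD r0<-Add2  regs: r0:Add2,r1:Add1,r2:-4,r3:6,r4:7,r5:42
  c11: CDB Add1=52; issue ADD r2<-Add1  regs: r0:Add2,r1:52,r2:Add1,r3:6,r4:7,r5:42
  c12: CDB Add2=6; issue MUL r4<-Mul2  regs: r0:6,r1:52,r2:Add1,r3:6,r4:Mul2,r5:42
  c13: CDB Add1=58  regs: r0:6,r1:52,r2:58,r3:6,r4:Mul2,r5:42
  c14: CDB Mul1=-40  regs: r0:6,r1:52,r2:58,r3:6,r4:Mul2,r5:42
  c15: -  regs: r0:6,r1:52,r2:58,r3:6,r4:Mul2,r5:42
  c16: -  regs: r0:6,r1:52,r2:58,r3:6,r4:Mul2,r5:42

STATUS = TAG Mul2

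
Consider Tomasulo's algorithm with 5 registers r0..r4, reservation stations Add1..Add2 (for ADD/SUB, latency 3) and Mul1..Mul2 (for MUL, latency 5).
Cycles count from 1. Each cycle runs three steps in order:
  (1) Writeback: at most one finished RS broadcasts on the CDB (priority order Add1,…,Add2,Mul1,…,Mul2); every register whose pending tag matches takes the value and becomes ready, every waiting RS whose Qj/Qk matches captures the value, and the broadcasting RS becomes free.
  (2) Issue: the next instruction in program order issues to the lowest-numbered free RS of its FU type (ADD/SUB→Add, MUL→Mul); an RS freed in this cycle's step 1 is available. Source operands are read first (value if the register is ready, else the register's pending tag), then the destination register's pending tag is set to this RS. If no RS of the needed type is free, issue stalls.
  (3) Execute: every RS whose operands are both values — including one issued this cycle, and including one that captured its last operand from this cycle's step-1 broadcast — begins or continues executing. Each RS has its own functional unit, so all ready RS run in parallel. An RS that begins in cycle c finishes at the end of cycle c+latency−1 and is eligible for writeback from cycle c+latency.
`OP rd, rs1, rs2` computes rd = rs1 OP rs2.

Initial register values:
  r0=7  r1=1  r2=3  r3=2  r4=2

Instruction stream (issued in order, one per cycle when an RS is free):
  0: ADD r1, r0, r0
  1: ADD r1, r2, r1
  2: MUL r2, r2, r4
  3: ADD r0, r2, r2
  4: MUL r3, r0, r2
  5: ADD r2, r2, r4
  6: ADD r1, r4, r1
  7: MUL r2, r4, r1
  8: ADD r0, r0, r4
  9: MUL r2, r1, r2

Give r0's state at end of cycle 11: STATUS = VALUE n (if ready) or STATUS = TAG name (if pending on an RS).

STATUS = VALUE 12

cycle 1: issue ADD r1<-Add1 // r0:7,r1:Add1,r2:3,r3:2,r4:2
cycle 2: issue ADD r1<-Add2 // r0:7,r1:Add2,r2:3,r3:2,r4:2
cycle 3: issue MUL r2<-Mul1 // r0:7,r1:Add2,r2:Mul1,r3:2,r4:2
cycle 4: CDB Add1=14; issue ADD r0<-Add1 // r0:Add1,r1:Add2,r2:Mul1,r3:2,r4:2
cycle 5: issue MUL r3<-Mul2 // r0:Add1,r1:Add2,r2:Mul1,r3:Mul2,r4:2
cycle 6: stall // r0:Add1,r1:Add2,r2:Mul1,r3:Mul2,r4:2
cycle 7: CDB Add2=17; issue ADD r2<-Add2 // r0:Add1,r1:17,r2:Add2,r3:Mul2,r4:2
cycle 8: CDB Mul1=6; stall // r0:Add1,r1:17,r2:Add2,r3:Mul2,r4:2
cycle 9: stall // r0:Add1,r1:17,r2:Add2,r3:Mul2,r4:2
cycle 10: stall // r0:Add1,r1:17,r2:Add2,r3:Mul2,r4:2
cycle 11: CDB Add1=12; issue ADD r1<-Add1 // r0:12,r1:Add1,r2:Add2,r3:Mul2,r4:2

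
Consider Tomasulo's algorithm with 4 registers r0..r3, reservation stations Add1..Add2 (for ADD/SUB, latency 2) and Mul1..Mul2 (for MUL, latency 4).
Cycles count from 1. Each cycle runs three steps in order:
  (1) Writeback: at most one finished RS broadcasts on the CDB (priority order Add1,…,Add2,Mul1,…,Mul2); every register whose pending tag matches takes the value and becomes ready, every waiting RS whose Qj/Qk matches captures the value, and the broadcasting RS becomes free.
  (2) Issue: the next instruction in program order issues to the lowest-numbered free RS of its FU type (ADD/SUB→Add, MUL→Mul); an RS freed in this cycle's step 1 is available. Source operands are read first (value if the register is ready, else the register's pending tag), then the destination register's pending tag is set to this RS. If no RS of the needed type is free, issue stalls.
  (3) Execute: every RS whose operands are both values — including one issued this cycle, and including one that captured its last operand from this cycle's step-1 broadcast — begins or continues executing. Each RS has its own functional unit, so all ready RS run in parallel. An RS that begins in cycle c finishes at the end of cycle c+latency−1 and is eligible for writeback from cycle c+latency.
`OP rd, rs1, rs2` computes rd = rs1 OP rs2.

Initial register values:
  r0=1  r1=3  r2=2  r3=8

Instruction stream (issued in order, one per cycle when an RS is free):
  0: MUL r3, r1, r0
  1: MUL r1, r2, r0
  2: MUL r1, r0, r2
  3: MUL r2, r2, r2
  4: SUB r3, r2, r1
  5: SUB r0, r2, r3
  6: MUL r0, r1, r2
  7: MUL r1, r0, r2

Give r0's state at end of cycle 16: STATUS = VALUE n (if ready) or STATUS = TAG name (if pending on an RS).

c1: issue MUL r3<-Mul1 | r0:1,r1:3,r2:2,r3:Mul1
c2: issue MUL r1<-Mul2 | r0:1,r1:Mul2,r2:2,r3:Mul1
c3: stall | r0:1,r1:Mul2,r2:2,r3:Mul1
c4: stall | r0:1,r1:Mul2,r2:2,r3:Mul1
c5: CDB Mul1=3; issue MUL r1<-Mul1 | r0:1,r1:Mul1,r2:2,r3:3
c6: CDB Mul2=2; issue MUL r2<-Mul2 | r0:1,r1:Mul1,r2:Mul2,r3:3
c7: issue SUB r3<-Add1 | r0:1,r1:Mul1,r2:Mul2,r3:Add1
c8: issue SUB r0<-Add2 | r0:Add2,r1:Mul1,r2:Mul2,r3:Add1
c9: CDB Mul1=2; issue MUL r0<-Mul1 | r0:Mul1,r1:2,r2:Mul2,r3:Add1
c10: CDB Mul2=4; issue MUL r1<-Mul2 | r0:Mul1,r1:Mul2,r2:4,r3:Add1
c11: - | r0:Mul1,r1:Mul2,r2:4,r3:Add1
c12: CDB Add1=2 | r0:Mul1,r1:Mul2,r2:4,r3:2
c13: - | r0:Mul1,r1:Mul2,r2:4,r3:2
c14: CDB Add2=2 | r0:Mul1,r1:Mul2,r2:4,r3:2
c15: CDB Mul1=8 | r0:8,r1:Mul2,r2:4,r3:2
c16: - | r0:8,r1:Mul2,r2:4,r3:2

STATUS = VALUE 8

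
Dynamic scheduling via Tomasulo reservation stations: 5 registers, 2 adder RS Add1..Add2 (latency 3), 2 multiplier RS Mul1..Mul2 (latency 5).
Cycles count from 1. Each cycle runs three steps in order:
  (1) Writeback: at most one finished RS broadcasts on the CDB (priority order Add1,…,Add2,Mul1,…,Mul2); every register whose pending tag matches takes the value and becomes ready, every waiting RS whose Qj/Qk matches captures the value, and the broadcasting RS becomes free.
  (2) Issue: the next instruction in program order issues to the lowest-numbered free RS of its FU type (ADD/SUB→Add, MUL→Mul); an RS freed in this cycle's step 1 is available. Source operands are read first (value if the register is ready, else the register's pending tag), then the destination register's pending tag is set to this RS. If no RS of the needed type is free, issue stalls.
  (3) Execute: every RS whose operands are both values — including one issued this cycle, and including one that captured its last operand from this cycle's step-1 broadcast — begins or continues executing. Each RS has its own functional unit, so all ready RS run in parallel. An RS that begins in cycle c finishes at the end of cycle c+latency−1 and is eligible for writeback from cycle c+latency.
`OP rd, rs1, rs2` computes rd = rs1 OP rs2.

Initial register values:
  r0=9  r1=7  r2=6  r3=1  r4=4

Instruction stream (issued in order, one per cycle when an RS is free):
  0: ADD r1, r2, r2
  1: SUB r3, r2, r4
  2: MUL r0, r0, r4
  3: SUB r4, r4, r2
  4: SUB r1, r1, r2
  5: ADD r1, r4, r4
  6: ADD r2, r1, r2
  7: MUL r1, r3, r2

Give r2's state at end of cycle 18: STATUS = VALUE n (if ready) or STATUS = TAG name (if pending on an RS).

  c1: issue ADD r1<-Add1  regs: r0:9,r1:Add1,r2:6,r3:1,r4:4
  c2: issue SUB r3<-Add2  regs: r0:9,r1:Add1,r2:6,r3:Add2,r4:4
  c3: issue MUL r0<-Mul1  regs: r0:Mul1,r1:Add1,r2:6,r3:Add2,r4:4
  c4: CDB Add1=12; issue SUB r4<-Add1  regs: r0:Mul1,r1:12,r2:6,r3:Add2,r4:Add1
  c5: CDB Add2=2; issue SUB r1<-Add2  regs: r0:Mul1,r1:Add2,r2:6,r3:2,r4:Add1
  c6: stall  regs: r0:Mul1,r1:Add2,r2:6,r3:2,r4:Add1
  c7: CDB Add1=-2; issue ADD r1<-Add1  regs: r0:Mul1,r1:Add1,r2:6,r3:2,r4:-2
  c8: CDB Add2=6; issue ADD r2<-Add2  regs: r0:Mul1,r1:Add1,r2:Add2,r3:2,r4:-2
  c9: CDB Mul1=36; issue MUL r1<-Mul1  regs: r0:36,r1:Mul1,r2:Add2,r3:2,r4:-2
  c10: CDB Add1=-4  regs: r0:36,r1:Mul1,r2:Add2,r3:2,r4:-2
  c11: -  regs: r0:36,r1:Mul1,r2:Add2,r3:2,r4:-2
  c12: -  regs: r0:36,r1:Mul1,r2:Add2,r3:2,r4:-2
  c13: CDB Add2=2  regs: r0:36,r1:Mul1,r2:2,r3:2,r4:-2
  c14: -  regs: r0:36,r1:Mul1,r2:2,r3:2,r4:-2
  c15: -  regs: r0:36,r1:Mul1,r2:2,r3:2,r4:-2
  c16: -  regs: r0:36,r1:Mul1,r2:2,r3:2,r4:-2
  c17: -  regs: r0:36,r1:Mul1,r2:2,r3:2,r4:-2
  c18: CDB Mul1=4  regs: r0:36,r1:4,r2:2,r3:2,r4:-2

STATUS = VALUE 2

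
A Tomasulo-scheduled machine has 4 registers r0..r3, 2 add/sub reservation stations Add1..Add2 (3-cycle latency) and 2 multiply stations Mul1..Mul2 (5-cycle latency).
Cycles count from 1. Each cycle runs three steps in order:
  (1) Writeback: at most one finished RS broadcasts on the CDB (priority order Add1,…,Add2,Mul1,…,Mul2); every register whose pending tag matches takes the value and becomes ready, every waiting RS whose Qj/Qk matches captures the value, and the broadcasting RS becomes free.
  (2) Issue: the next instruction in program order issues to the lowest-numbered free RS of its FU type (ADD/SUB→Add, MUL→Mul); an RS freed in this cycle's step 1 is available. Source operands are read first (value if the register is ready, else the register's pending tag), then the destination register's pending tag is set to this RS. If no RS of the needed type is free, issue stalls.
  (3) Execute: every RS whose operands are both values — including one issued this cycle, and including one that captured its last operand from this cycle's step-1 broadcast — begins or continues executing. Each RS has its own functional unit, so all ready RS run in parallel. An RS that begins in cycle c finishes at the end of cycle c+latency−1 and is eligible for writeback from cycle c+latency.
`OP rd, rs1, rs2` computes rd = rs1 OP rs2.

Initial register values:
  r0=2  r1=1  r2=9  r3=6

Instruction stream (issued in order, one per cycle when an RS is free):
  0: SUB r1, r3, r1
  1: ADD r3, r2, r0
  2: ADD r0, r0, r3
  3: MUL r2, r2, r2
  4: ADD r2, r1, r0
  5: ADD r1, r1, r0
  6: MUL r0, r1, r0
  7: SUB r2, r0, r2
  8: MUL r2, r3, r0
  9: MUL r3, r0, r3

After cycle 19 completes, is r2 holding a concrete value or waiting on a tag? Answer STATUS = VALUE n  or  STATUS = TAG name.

c1: issue SUB r1<-Add1 | r0:2,r1:Add1,r2:9,r3:6
c2: issue ADD r3<-Add2 | r0:2,r1:Add1,r2:9,r3:Add2
c3: stall | r0:2,r1:Add1,r2:9,r3:Add2
c4: CDB Add1=5; issue ADD r0<-Add1 | r0:Add1,r1:5,r2:9,r3:Add2
c5: CDB Add2=11; issue MUL r2<-Mul1 | r0:Add1,r1:5,r2:Mul1,r3:11
c6: issue ADD r2<-Add2 | r0:Add1,r1:5,r2:Add2,r3:11
c7: stall | r0:Add1,r1:5,r2:Add2,r3:11
c8: CDB Add1=13; issue ADD r1<-Add1 | r0:13,r1:Add1,r2:Add2,r3:11
c9: issue MUL r0<-Mul2 | r0:Mul2,r1:Add1,r2:Add2,r3:11
c10: CDB Mul1=81; stall | r0:Mul2,r1:Add1,r2:Add2,r3:11
c11: CDB Add1=18; issue SUB r2<-Add1 | r0:Mul2,r1:18,r2:Add1,r3:11
c12: CDB Add2=18; issue MUL r2<-Mul1 | r0:Mul2,r1:18,r2:Mul1,r3:11
c13: stall | r0:Mul2,r1:18,r2:Mul1,r3:11
c14: stall | r0:Mul2,r1:18,r2:Mul1,r3:11
c15: stall | r0:Mul2,r1:18,r2:Mul1,r3:11
c16: CDB Mul2=234; issue MUL r3<-Mul2 | r0:234,r1:18,r2:Mul1,r3:Mul2
c17: - | r0:234,r1:18,r2:Mul1,r3:Mul2
c18: - | r0:234,r1:18,r2:Mul1,r3:Mul2
c19: CDB Add1=216 | r0:234,r1:18,r2:Mul1,r3:Mul2

STATUS = TAG Mul1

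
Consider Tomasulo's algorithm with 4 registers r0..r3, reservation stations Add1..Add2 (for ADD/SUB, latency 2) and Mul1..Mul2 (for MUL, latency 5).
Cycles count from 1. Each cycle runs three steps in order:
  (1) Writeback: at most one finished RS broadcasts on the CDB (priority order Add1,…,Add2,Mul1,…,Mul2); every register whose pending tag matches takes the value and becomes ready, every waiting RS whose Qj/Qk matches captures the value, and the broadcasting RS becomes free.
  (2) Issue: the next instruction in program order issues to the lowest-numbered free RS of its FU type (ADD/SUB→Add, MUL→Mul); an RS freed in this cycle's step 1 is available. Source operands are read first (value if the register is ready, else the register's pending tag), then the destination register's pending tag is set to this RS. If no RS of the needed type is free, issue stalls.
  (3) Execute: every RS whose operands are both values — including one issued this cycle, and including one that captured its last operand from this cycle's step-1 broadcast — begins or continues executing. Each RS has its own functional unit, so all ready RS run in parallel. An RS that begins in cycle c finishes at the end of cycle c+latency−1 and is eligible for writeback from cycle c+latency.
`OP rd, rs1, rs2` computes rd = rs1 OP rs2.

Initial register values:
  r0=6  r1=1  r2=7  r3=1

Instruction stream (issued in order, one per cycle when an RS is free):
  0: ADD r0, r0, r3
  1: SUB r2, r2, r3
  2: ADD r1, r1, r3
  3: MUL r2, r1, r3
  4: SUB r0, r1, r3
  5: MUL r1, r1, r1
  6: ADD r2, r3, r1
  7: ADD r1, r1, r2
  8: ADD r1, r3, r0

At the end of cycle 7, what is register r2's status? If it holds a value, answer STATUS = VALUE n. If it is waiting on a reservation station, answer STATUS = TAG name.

c1: issue ADD r0<-Add1 | r0:Add1,r1:1,r2:7,r3:1
c2: issue SUB r2<-Add2 | r0:Add1,r1:1,r2:Add2,r3:1
c3: CDB Add1=7; issue ADD r1<-Add1 | r0:7,r1:Add1,r2:Add2,r3:1
c4: CDB Add2=6; issue MUL r2<-Mul1 | r0:7,r1:Add1,r2:Mul1,r3:1
c5: CDB Add1=2; issue SUB r0<-Add1 | r0:Add1,r1:2,r2:Mul1,r3:1
c6: issue MUL r1<-Mul2 | r0:Add1,r1:Mul2,r2:Mul1,r3:1
c7: CDB Add1=1; issue ADD r2<-Add1 | r0:1,r1:Mul2,r2:Add1,r3:1

STATUS = TAG Add1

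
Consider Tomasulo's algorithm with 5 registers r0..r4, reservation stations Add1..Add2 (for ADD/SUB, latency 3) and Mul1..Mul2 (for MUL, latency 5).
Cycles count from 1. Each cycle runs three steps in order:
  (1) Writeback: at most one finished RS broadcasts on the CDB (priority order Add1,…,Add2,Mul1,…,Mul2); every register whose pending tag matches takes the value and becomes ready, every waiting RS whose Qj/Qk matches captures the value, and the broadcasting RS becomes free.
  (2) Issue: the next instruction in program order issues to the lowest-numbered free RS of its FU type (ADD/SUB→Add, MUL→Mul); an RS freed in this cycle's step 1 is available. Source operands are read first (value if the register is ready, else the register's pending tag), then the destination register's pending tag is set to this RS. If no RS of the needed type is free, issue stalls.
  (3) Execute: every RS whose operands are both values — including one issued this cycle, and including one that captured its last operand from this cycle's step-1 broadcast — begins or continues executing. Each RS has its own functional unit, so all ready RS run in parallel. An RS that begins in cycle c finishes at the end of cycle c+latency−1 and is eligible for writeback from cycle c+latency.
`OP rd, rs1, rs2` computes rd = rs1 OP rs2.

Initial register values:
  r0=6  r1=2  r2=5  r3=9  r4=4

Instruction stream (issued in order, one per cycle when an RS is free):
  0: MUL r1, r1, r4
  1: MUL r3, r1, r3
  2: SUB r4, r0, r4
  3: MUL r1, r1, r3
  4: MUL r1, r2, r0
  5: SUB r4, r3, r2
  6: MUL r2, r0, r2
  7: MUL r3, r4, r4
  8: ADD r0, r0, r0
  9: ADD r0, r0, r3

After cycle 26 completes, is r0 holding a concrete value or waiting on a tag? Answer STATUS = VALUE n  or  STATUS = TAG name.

STATUS = TAG Add2

c1: issue MUL r1<-Mul1 | r0:6,r1:Mul1,r2:5,r3:9,r4:4
c2: issue MUL r3<-Mul2 | r0:6,r1:Mul1,r2:5,r3:Mul2,r4:4
c3: issue SUB r4<-Add1 | r0:6,r1:Mul1,r2:5,r3:Mul2,r4:Add1
c4: stall | r0:6,r1:Mul1,r2:5,r3:Mul2,r4:Add1
c5: stall | r0:6,r1:Mul1,r2:5,r3:Mul2,r4:Add1
c6: CDB Add1=2; stall | r0:6,r1:Mul1,r2:5,r3:Mul2,r4:2
c7: CDB Mul1=8; issue MUL r1<-Mul1 | r0:6,r1:Mul1,r2:5,r3:Mul2,r4:2
c8: stall | r0:6,r1:Mul1,r2:5,r3:Mul2,r4:2
c9: stall | r0:6,r1:Mul1,r2:5,r3:Mul2,r4:2
c10: stall | r0:6,r1:Mul1,r2:5,r3:Mul2,r4:2
c11: stall | r0:6,r1:Mul1,r2:5,r3:Mul2,r4:2
c12: CDB Mul2=72; issue MUL r1<-Mul2 | r0:6,r1:Mul2,r2:5,r3:72,r4:2
c13: issue SUB r4<-Add1 | r0:6,r1:Mul2,r2:5,r3:72,r4:Add1
c14: stall | r0:6,r1:Mul2,r2:5,r3:72,r4:Add1
c15: stall | r0:6,r1:Mul2,r2:5,r3:72,r4:Add1
c16: CDB Add1=67; stall | r0:6,r1:Mul2,r2:5,r3:72,r4:67
c17: CDB Mul1=576; issue MUL r2<-Mul1 | r0:6,r1:Mul2,r2:Mul1,r3:72,r4:67
c18: CDB Mul2=30; issue MUL r3<-Mul2 | r0:6,r1:30,r2:Mul1,r3:Mul2,r4:67
c19: issue ADD r0<-Add1 | r0:Add1,r1:30,r2:Mul1,r3:Mul2,r4:67
c20: issue ADD r0<-Add2 | r0:Add2,r1:30,r2:Mul1,r3:Mul2,r4:67
c21: - | r0:Add2,r1:30,r2:Mul1,r3:Mul2,r4:67
c22: CDB Add1=12 | r0:Add2,r1:30,r2:Mul1,r3:Mul2,r4:67
c23: CDB Mul1=30 | r0:Add2,r1:30,r2:30,r3:Mul2,r4:67
c24: CDB Mul2=4489 | r0:Add2,r1:30,r2:30,r3:4489,r4:67
c25: - | r0:Add2,r1:30,r2:30,r3:4489,r4:67
c26: - | r0:Add2,r1:30,r2:30,r3:4489,r4:67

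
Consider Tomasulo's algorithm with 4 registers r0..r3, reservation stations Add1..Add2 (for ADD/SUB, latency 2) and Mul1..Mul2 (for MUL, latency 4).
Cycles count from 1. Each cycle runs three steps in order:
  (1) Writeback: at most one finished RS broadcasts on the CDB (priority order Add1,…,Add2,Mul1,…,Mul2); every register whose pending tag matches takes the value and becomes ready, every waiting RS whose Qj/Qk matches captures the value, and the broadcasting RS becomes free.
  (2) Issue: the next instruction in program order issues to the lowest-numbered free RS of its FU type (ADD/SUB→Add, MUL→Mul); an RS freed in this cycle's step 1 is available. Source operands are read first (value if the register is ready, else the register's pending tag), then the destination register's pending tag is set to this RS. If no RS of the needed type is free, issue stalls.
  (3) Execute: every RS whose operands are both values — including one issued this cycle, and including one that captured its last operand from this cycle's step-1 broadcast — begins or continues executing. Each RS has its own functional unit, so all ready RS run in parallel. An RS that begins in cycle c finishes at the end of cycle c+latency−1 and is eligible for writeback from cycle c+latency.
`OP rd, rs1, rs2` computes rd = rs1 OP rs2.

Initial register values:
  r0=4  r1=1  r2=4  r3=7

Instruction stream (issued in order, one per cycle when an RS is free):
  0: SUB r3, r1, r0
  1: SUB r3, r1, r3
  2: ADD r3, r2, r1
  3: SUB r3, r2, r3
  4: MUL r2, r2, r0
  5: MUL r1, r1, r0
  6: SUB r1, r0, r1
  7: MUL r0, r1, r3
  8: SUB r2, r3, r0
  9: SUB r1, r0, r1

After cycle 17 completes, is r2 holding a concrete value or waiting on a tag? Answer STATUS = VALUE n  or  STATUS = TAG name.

STATUS = TAG Add2

  c1: issue SUB r3<-Add1  regs: r0:4,r1:1,r2:4,r3:Add1
  c2: issue SUB r3<-Add2  regs: r0:4,r1:1,r2:4,r3:Add2
  c3: CDB Add1=-3; issue ADD r3<-Add1  regs: r0:4,r1:1,r2:4,r3:Add1
  c4: stall  regs: r0:4,r1:1,r2:4,r3:Add1
  c5: CDB Add1=5; issue SUB r3<-Add1  regs: r0:4,r1:1,r2:4,r3:Add1
  c6: CDB Add2=4; issue MUL r2<-Mul1  regs: r0:4,r1:1,r2:Mul1,r3:Add1
  c7: CDB Add1=-1; issue MUL r1<-Mul2  regs: r0:4,r1:Mul2,r2:Mul1,r3:-1
  c8: issue SUB r1<-Add1  regs: r0:4,r1:Add1,r2:Mul1,r3:-1
  c9: stall  regs: r0:4,r1:Add1,r2:Mul1,r3:-1
  c10: CDB Mul1=16; issue MUL r0<-Mul1  regs: r0:Mul1,r1:Add1,r2:16,r3:-1
  c11: CDB Mul2=4; issue SUB r2<-Add2  regs: r0:Mul1,r1:Add1,r2:Add2,r3:-1
  c12: stall  regs: r0:Mul1,r1:Add1,r2:Add2,r3:-1
  c13: CDB Add1=0; issue SUB r1<-Add1  regs: r0:Mul1,r1:Add1,r2:Add2,r3:-1
  c14: -  regs: r0:Mul1,r1:Add1,r2:Add2,r3:-1
  c15: -  regs: r0:Mul1,r1:Add1,r2:Add2,r3:-1
  c16: -  regs: r0:Mul1,r1:Add1,r2:Add2,r3:-1
  c17: CDB Mul1=0  regs: r0:0,r1:Add1,r2:Add2,r3:-1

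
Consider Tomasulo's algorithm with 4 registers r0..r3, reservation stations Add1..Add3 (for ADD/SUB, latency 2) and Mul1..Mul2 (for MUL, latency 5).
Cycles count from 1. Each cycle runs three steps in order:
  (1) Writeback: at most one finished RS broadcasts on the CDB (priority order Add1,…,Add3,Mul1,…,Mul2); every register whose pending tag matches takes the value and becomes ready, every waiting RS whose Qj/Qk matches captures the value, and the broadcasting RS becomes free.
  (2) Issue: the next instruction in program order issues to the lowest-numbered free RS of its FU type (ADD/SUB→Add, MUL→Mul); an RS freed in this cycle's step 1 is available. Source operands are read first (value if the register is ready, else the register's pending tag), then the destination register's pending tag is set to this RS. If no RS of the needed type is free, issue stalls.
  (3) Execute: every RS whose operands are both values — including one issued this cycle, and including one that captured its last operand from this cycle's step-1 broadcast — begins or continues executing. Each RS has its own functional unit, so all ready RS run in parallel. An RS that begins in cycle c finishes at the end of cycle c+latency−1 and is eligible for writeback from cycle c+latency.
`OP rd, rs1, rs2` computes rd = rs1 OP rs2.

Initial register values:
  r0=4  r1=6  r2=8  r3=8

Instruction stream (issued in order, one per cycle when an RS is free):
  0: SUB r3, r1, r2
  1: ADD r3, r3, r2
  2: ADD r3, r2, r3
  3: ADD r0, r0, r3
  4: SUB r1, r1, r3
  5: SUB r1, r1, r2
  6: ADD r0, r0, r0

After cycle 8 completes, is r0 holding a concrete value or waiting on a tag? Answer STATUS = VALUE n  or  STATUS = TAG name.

STATUS = TAG Add3

cycle 1: issue SUB r3<-Add1 // r0:4,r1:6,r2:8,r3:Add1
cycle 2: issue ADD r3<-Add2 // r0:4,r1:6,r2:8,r3:Add2
cycle 3: CDB Add1=-2; issue ADD r3<-Add1 // r0:4,r1:6,r2:8,r3:Add1
cycle 4: issue ADD r0<-Add3 // r0:Add3,r1:6,r2:8,r3:Add1
cycle 5: CDB Add2=6; issue SUB r1<-Add2 // r0:Add3,r1:Add2,r2:8,r3:Add1
cycle 6: stall // r0:Add3,r1:Add2,r2:8,r3:Add1
cycle 7: CDB Add1=14; issue SUB r1<-Add1 // r0:Add3,r1:Add1,r2:8,r3:14
cycle 8: stall // r0:Add3,r1:Add1,r2:8,r3:14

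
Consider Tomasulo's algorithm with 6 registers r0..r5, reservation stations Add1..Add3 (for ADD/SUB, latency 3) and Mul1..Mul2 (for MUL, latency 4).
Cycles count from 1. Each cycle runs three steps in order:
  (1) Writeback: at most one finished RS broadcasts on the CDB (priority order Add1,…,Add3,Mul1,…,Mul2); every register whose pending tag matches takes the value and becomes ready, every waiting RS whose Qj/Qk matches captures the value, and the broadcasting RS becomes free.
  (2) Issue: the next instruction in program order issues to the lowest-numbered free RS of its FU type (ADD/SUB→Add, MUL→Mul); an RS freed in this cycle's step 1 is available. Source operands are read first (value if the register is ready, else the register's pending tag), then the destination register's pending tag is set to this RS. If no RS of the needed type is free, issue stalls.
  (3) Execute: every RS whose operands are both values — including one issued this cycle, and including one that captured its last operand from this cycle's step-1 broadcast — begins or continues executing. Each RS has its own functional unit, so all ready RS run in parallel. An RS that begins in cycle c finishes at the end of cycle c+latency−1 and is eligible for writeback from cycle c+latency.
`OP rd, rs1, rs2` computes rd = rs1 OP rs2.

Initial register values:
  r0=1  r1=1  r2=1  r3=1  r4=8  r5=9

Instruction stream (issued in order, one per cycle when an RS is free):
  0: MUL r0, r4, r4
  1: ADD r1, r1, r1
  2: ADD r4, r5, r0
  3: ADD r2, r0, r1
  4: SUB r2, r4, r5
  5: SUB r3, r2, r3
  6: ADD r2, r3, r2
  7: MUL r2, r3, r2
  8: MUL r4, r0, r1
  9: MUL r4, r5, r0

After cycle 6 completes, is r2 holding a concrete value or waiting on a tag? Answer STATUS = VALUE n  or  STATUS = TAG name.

STATUS = TAG Add1

cycle 1: issue MUL r0<-Mul1 // r0:Mul1,r1:1,r2:1,r3:1,r4:8,r5:9
cycle 2: issue ADD r1<-Add1 // r0:Mul1,r1:Add1,r2:1,r3:1,r4:8,r5:9
cycle 3: issue ADD r4<-Add2 // r0:Mul1,r1:Add1,r2:1,r3:1,r4:Add2,r5:9
cycle 4: issue ADD r2<-Add3 // r0:Mul1,r1:Add1,r2:Add3,r3:1,r4:Add2,r5:9
cycle 5: CDB Add1=2; issue SUB r2<-Add1 // r0:Mul1,r1:2,r2:Add1,r3:1,r4:Add2,r5:9
cycle 6: CDB Mul1=64; stall // r0:64,r1:2,r2:Add1,r3:1,r4:Add2,r5:9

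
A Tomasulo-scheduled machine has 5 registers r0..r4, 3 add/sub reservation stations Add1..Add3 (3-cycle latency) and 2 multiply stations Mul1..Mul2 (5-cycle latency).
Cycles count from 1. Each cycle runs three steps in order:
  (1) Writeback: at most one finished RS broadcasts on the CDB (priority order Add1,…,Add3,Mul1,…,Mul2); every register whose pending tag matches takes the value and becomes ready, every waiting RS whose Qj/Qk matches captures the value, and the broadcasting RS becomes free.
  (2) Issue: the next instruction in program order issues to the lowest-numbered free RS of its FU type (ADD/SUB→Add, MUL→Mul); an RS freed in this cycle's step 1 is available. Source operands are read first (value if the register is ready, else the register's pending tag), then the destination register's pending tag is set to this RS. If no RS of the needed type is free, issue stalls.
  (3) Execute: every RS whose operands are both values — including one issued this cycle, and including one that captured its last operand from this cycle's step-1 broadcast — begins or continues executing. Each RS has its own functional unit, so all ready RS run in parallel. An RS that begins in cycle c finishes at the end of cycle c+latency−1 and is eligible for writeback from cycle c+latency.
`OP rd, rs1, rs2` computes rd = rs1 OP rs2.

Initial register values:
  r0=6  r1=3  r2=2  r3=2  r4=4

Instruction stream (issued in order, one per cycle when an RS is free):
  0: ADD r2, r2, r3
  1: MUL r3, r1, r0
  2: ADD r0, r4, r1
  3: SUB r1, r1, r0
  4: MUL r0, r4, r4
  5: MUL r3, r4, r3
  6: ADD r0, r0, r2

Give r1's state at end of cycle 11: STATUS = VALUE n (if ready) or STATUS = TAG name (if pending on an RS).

STATUS = VALUE -4

c1: issue ADD r2<-Add1 | r0:6,r1:3,r2:Add1,r3:2,r4:4
c2: issue MUL r3<-Mul1 | r0:6,r1:3,r2:Add1,r3:Mul1,r4:4
c3: issue ADD r0<-Add2 | r0:Add2,r1:3,r2:Add1,r3:Mul1,r4:4
c4: CDB Add1=4; issue SUB r1<-Add1 | r0:Add2,r1:Add1,r2:4,r3:Mul1,r4:4
c5: issue MUL r0<-Mul2 | r0:Mul2,r1:Add1,r2:4,r3:Mul1,r4:4
c6: CDB Add2=7; stall | r0:Mul2,r1:Add1,r2:4,r3:Mul1,r4:4
c7: CDB Mul1=18; issue MUL r3<-Mul1 | r0:Mul2,r1:Add1,r2:4,r3:Mul1,r4:4
c8: issue ADD r0<-Add2 | r0:Add2,r1:Add1,r2:4,r3:Mul1,r4:4
c9: CDB Add1=-4 | r0:Add2,r1:-4,r2:4,r3:Mul1,r4:4
c10: CDB Mul2=16 | r0:Add2,r1:-4,r2:4,r3:Mul1,r4:4
c11: - | r0:Add2,r1:-4,r2:4,r3:Mul1,r4:4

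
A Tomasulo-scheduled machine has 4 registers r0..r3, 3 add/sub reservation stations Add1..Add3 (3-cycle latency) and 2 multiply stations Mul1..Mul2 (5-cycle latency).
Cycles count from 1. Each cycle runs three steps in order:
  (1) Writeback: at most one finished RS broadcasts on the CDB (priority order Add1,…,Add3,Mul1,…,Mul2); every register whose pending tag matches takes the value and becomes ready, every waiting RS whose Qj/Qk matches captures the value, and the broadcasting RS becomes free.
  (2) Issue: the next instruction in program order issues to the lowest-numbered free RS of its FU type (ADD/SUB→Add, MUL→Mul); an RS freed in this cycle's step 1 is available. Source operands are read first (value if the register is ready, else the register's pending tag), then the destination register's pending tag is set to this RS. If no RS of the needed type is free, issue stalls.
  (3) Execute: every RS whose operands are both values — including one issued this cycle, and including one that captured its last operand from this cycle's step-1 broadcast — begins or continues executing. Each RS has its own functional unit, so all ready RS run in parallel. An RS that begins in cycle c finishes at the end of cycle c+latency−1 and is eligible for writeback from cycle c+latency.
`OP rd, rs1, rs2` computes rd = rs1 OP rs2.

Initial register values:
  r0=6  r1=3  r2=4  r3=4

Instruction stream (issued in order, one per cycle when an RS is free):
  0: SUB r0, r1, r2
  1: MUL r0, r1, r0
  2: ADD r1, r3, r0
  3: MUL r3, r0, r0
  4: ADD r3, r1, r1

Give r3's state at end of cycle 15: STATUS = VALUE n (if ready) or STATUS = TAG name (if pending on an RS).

STATUS = VALUE 2

c1: issue SUB r0<-Add1 | r0:Add1,r1:3,r2:4,r3:4
c2: issue MUL r0<-Mul1 | r0:Mul1,r1:3,r2:4,r3:4
c3: issue ADD r1<-Add2 | r0:Mul1,r1:Add2,r2:4,r3:4
c4: CDB Add1=-1; issue MUL r3<-Mul2 | r0:Mul1,r1:Add2,r2:4,r3:Mul2
c5: issue ADD r3<-Add1 | r0:Mul1,r1:Add2,r2:4,r3:Add1
c6: - | r0:Mul1,r1:Add2,r2:4,r3:Add1
c7: - | r0:Mul1,r1:Add2,r2:4,r3:Add1
c8: - | r0:Mul1,r1:Add2,r2:4,r3:Add1
c9: CDB Mul1=-3 | r0:-3,r1:Add2,r2:4,r3:Add1
c10: - | r0:-3,r1:Add2,r2:4,r3:Add1
c11: - | r0:-3,r1:Add2,r2:4,r3:Add1
c12: CDB Add2=1 | r0:-3,r1:1,r2:4,r3:Add1
c13: - | r0:-3,r1:1,r2:4,r3:Add1
c14: CDB Mul2=9 | r0:-3,r1:1,r2:4,r3:Add1
c15: CDB Add1=2 | r0:-3,r1:1,r2:4,r3:2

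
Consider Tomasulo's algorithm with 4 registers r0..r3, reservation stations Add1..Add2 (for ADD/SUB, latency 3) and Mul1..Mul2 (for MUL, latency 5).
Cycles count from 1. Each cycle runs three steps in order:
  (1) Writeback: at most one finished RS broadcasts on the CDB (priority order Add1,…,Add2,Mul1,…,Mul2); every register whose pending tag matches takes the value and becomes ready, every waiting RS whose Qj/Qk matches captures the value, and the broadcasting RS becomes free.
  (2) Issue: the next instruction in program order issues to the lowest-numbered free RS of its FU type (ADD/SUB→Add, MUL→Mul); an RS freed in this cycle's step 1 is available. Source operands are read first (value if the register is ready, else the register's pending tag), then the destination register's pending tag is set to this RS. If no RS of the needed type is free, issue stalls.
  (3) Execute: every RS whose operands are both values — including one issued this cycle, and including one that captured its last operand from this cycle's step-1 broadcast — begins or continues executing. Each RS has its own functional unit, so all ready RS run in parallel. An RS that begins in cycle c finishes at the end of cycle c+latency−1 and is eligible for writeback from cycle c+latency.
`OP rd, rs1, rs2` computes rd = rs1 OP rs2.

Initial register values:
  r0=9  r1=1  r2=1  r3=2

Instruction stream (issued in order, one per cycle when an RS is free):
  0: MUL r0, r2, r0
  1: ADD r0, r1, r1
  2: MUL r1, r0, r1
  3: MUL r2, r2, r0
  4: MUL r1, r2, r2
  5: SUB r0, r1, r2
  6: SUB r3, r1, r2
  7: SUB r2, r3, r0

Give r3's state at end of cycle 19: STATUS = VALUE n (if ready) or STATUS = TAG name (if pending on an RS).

c1: issue MUL r0<-Mul1 | r0:Mul1,r1:1,r2:1,r3:2
c2: issue ADD r0<-Add1 | r0:Add1,r1:1,r2:1,r3:2
c3: issue MUL r1<-Mul2 | r0:Add1,r1:Mul2,r2:1,r3:2
c4: stall | r0:Add1,r1:Mul2,r2:1,r3:2
c5: CDB Add1=2; stall | r0:2,r1:Mul2,r2:1,r3:2
c6: CDB Mul1=9; issue MUL r2<-Mul1 | r0:2,r1:Mul2,r2:Mul1,r3:2
c7: stall | r0:2,r1:Mul2,r2:Mul1,r3:2
c8: stall | r0:2,r1:Mul2,r2:Mul1,r3:2
c9: stall | r0:2,r1:Mul2,r2:Mul1,r3:2
c10: CDB Mul2=2; issue MUL r1<-Mul2 | r0:2,r1:Mul2,r2:Mul1,r3:2
c11: CDB Mul1=2; issue SUB r0<-Add1 | r0:Add1,r1:Mul2,r2:2,r3:2
c12: issue SUB r3<-Add2 | r0:Add1,r1:Mul2,r2:2,r3:Add2
c13: stall | r0:Add1,r1:Mul2,r2:2,r3:Add2
c14: stall | r0:Add1,r1:Mul2,r2:2,r3:Add2
c15: stall | r0:Add1,r1:Mul2,r2:2,r3:Add2
c16: CDB Mul2=4; stall | r0:Add1,r1:4,r2:2,r3:Add2
c17: stall | r0:Add1,r1:4,r2:2,r3:Add2
c18: stall | r0:Add1,r1:4,r2:2,r3:Add2
c19: CDB Add1=2; issue SUB r2<-Add1 | r0:2,r1:4,r2:Add1,r3:Add2

STATUS = TAG Add2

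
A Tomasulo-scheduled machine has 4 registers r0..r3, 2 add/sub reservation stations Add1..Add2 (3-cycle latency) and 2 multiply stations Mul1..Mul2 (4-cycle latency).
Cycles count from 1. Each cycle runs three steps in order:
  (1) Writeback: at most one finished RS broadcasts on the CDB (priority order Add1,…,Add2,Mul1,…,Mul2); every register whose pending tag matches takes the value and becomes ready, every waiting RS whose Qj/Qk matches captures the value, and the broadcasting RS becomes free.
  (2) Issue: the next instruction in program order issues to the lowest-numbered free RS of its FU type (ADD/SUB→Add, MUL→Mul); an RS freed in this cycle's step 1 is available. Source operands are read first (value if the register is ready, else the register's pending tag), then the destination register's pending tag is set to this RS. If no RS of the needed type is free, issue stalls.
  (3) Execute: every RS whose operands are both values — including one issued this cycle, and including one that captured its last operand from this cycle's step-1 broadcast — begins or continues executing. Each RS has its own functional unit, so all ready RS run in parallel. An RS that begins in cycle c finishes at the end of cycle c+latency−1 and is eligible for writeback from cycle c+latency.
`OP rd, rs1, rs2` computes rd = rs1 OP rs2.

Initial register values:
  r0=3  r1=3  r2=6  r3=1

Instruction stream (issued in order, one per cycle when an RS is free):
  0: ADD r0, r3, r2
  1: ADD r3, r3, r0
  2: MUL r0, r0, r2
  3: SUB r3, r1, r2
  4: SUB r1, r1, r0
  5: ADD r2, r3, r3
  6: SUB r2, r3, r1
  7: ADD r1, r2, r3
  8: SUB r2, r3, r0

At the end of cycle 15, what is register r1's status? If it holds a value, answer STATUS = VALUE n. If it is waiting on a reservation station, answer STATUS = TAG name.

STATUS = TAG Add1

  c1: issue ADD r0<-Add1  regs: r0:Add1,r1:3,r2:6,r3:1
  c2: issue ADD r3<-Add2  regs: r0:Add1,r1:3,r2:6,r3:Add2
  c3: issue MUL r0<-Mul1  regs: r0:Mul1,r1:3,r2:6,r3:Add2
  c4: CDB Add1=7; issue SUB r3<-Add1  regs: r0:Mul1,r1:3,r2:6,r3:Add1
  c5: stall  regs: r0:Mul1,r1:3,r2:6,r3:Add1
  c6: stall  regs: r0:Mul1,r1:3,r2:6,r3:Add1
  c7: CDB Add1=-3; issue SUB r1<-Add1  regs: r0:Mul1,r1:Add1,r2:6,r3:-3
  c8: CDB Add2=8; issue ADD r2<-Add2  regs: r0:Mul1,r1:Add1,r2:Add2,r3:-3
  c9: CDB Mul1=42; stall  regs: r0:42,r1:Add1,r2:Add2,r3:-3
  c10: stall  regs: r0:42,r1:Add1,r2:Add2,r3:-3
  c11: CDB Add2=-6; issue SUB r2<-Add2  regs: r0:42,r1:Add1,r2:Add2,r3:-3
  c12: CDB Add1=-39; issue ADD r1<-Add1  regs: r0:42,r1:Add1,r2:Add2,r3:-3
  c13: stall  regs: r0:42,r1:Add1,r2:Add2,r3:-3
  c14: stall  regs: r0:42,r1:Add1,r2:Add2,r3:-3
  c15: CDB Add2=36; issue SUB r2<-Add2  regs: r0:42,r1:Add1,r2:Add2,r3:-3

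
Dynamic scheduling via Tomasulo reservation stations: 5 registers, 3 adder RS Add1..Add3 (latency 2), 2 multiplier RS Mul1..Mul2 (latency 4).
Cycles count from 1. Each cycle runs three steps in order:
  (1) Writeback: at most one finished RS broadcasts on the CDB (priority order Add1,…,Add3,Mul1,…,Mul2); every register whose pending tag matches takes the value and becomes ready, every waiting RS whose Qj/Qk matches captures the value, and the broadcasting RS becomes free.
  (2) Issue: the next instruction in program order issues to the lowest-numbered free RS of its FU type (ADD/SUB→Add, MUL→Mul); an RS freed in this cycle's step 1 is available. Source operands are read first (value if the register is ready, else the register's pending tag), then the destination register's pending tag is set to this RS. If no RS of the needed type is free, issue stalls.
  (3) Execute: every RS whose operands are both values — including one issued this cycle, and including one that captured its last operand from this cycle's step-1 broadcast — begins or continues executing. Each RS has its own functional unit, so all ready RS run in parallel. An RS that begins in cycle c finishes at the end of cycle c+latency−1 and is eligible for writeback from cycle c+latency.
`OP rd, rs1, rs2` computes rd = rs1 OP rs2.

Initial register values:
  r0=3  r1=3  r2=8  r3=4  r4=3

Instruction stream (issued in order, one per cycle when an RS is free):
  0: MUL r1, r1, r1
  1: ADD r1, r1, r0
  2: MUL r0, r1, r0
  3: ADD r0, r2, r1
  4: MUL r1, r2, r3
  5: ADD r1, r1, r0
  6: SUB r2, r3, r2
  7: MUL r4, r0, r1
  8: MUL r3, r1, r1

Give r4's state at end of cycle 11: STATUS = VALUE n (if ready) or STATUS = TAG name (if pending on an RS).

cycle 1: issue MUL r1<-Mul1 // r0:3,r1:Mul1,r2:8,r3:4,r4:3
cycle 2: issue ADD r1<-Add1 // r0:3,r1:Add1,r2:8,r3:4,r4:3
cycle 3: issue MUL r0<-Mul2 // r0:Mul2,r1:Add1,r2:8,r3:4,r4:3
cycle 4: issue ADD r0<-Add2 // r0:Add2,r1:Add1,r2:8,r3:4,r4:3
cycle 5: CDB Mul1=9; issue MUL r1<-Mul1 // r0:Add2,r1:Mul1,r2:8,r3:4,r4:3
cycle 6: issue ADD r1<-Add3 // r0:Add2,r1:Add3,r2:8,r3:4,r4:3
cycle 7: CDB Add1=12; issue SUB r2<-Add1 // r0:Add2,r1:Add3,r2:Add1,r3:4,r4:3
cycle 8: stall // r0:Add2,r1:Add3,r2:Add1,r3:4,r4:3
cycle 9: CDB Add1=-4; stall // r0:Add2,r1:Add3,r2:-4,r3:4,r4:3
cycle 10: CDB Add2=20; stall // r0:20,r1:Add3,r2:-4,r3:4,r4:3
cycle 11: CDB Mul1=32; issue MUL r4<-Mul1 // r0:20,r1:Add3,r2:-4,r3:4,r4:Mul1

STATUS = TAG Mul1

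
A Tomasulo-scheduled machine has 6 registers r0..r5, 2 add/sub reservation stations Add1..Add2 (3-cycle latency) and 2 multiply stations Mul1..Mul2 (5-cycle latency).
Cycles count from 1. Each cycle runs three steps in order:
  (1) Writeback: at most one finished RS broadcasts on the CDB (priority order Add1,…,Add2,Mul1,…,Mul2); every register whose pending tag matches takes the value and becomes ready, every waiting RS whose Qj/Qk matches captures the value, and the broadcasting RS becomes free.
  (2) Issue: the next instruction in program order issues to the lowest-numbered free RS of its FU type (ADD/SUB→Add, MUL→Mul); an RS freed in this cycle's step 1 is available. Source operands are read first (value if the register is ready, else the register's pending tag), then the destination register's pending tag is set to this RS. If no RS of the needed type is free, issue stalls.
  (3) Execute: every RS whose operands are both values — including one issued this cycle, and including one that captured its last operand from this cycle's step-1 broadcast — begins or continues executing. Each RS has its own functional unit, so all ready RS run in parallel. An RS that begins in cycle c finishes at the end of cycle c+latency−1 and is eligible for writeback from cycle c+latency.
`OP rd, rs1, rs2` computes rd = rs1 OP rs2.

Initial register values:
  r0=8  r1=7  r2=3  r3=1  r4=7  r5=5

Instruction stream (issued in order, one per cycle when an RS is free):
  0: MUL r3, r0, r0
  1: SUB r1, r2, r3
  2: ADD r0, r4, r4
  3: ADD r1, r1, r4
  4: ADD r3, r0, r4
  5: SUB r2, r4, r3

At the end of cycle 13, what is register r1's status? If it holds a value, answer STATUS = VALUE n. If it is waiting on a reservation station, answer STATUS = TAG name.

STATUS = TAG Add2

c1: issue MUL r3<-Mul1 | r0:8,r1:7,r2:3,r3:Mul1,r4:7,r5:5
c2: issue SUB r1<-Add1 | r0:8,r1:Add1,r2:3,r3:Mul1,r4:7,r5:5
c3: issue ADD r0<-Add2 | r0:Add2,r1:Add1,r2:3,r3:Mul1,r4:7,r5:5
c4: stall | r0:Add2,r1:Add1,r2:3,r3:Mul1,r4:7,r5:5
c5: stall | r0:Add2,r1:Add1,r2:3,r3:Mul1,r4:7,r5:5
c6: CDB Add2=14; issue ADD r1<-Add2 | r0:14,r1:Add2,r2:3,r3:Mul1,r4:7,r5:5
c7: CDB Mul1=64; stall | r0:14,r1:Add2,r2:3,r3:64,r4:7,r5:5
c8: stall | r0:14,r1:Add2,r2:3,r3:64,r4:7,r5:5
c9: stall | r0:14,r1:Add2,r2:3,r3:64,r4:7,r5:5
c10: CDB Add1=-61; issue ADD r3<-Add1 | r0:14,r1:Add2,r2:3,r3:Add1,r4:7,r5:5
c11: stall | r0:14,r1:Add2,r2:3,r3:Add1,r4:7,r5:5
c12: stall | r0:14,r1:Add2,r2:3,r3:Add1,r4:7,r5:5
c13: CDB Add1=21; issue SUB r2<-Add1 | r0:14,r1:Add2,r2:Add1,r3:21,r4:7,r5:5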